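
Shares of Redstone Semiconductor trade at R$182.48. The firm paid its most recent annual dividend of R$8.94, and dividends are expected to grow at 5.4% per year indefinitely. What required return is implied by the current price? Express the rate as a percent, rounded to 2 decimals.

10.56%

Rearranging the constant-growth DDM: r = D₁/P₀ + g.
D₁ = 8.94 × (1 + 0.054) = 9.4228.
r = 9.4228 / 182.48 + 0.054 = 0.05164 + 0.054 = 0.10564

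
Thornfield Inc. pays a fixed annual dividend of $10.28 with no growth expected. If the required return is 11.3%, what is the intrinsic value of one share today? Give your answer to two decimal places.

Zero-growth DDM (perpetuity): P₀ = D/r = 10.28 / 0.113 = 90.9735

$90.97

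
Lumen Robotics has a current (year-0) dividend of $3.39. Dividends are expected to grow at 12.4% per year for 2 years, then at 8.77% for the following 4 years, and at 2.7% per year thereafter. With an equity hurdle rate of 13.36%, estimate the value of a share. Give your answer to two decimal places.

Three-stage DDM. Project D₁…D_6; terminal Gordon value at t=6 with g = 0.027; discount at r = 0.1336.
D_1 = 3.8104
D_2 = 4.2828
D_3 = 4.6585
D_4 = 5.0670
D_5 = 5.5114
D_6 = 5.9947
TV_6 = 6.1566/(0.1336−0.027) = 57.7540
P₀ = Σ Dₜ/(1+r)ᵗ + TV_6/(1+r)^6 = 45.9454

$45.95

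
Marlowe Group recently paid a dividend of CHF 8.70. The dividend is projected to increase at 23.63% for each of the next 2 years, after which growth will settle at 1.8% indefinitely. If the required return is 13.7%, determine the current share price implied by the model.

Two-stage DDM. Project D₁…D_2 at 0.2363, terminal growth 0.018, discount at r = 0.137.
D_1 = 10.7558
D_2 = 13.2974
Terminal value at t=2: TV = D_3/(r−g) = 13.5368/(0.137−0.018) = 113.7543
P₀ = 10.7558/(1+0.137)^1 + 13.2974/(1+0.137)^2 + 113.7543/(1+0.137)^2 = 107.7386

CHF 107.74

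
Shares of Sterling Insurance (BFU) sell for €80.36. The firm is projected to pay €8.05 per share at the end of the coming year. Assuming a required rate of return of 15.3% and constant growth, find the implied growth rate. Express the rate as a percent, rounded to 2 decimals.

5.28%

From P₀ = D₁/(r − g), the implied growth is g = r − D₁/P₀.
g = 0.153 − 8.05/80.36 = 0.153 − 0.10017 = 0.05283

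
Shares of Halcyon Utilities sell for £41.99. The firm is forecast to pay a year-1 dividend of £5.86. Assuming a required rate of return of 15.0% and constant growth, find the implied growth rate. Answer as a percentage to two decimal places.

From P₀ = D₁/(r − g), the implied growth is g = r − D₁/P₀.
g = 0.15 − 5.86/41.99 = 0.15 − 0.13956 = 0.01044

1.04%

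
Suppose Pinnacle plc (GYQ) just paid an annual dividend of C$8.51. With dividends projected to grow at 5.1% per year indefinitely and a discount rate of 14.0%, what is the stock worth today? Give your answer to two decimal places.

Gordon growth model: P₀ = D₁/(r − g). D₁ = 8.51 × (1 + 0.051) = 8.9440.
P₀ = 8.9440 / (0.14 − 0.051) = 8.9440 / 0.089 = 100.4945

C$100.49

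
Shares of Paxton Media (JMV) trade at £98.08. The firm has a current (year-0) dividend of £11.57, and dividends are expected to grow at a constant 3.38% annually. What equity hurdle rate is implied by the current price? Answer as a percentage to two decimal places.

Rearranging the constant-growth DDM: r = D₁/P₀ + g.
D₁ = 11.57 × (1 + 0.0338) = 11.9611.
r = 11.9611 / 98.08 + 0.0338 = 0.12195 + 0.0338 = 0.15575

15.58%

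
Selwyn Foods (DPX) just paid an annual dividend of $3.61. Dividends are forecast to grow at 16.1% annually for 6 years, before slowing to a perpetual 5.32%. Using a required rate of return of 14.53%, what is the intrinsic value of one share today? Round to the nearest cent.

$67.52

Two-stage DDM. Project D₁…D_6 at 0.161, terminal growth 0.0532, discount at r = 0.1453.
D_1 = 4.1912
D_2 = 4.8660
D_3 = 5.6494
D_4 = 6.5590
D_5 = 7.6150
D_6 = 8.8410
Terminal value at t=6: TV = D_7/(r−g) = 9.3113/(0.1453−0.0532) = 101.1001
P₀ = 4.1912/(1+0.1453)^1 + 4.8660/(1+0.1453)^2 + 5.6494/(1+0.1453)^3 + 6.5590/(1+0.1453)^4 + 7.6150/(1+0.1453)^5 + 8.8410/(1+0.1453)^6 + 101.1001/(1+0.1453)^6 = 67.5190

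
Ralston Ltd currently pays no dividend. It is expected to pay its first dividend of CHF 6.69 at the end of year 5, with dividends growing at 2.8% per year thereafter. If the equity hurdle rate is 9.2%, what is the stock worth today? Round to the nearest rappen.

CHF 73.51

Deferred-dividend DDM. At t=4 the remaining stream is a growing perpetuity with first payment D_5 = 6.69.
V_4 = D_5/(r−g) = 6.69/(0.092−0.028) = 104.5312
P₀ = V_4/(1+r)^4 = 104.5312/(1+0.092)^4 = 73.5116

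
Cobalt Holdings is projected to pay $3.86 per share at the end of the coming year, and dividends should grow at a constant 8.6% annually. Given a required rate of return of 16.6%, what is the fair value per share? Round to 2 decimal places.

Gordon growth model: P₀ = D₁/(r − g), with D₁ = 3.86 given directly.
P₀ = 3.8600 / (0.166 − 0.086) = 3.8600 / 0.08 = 48.2500

$48.25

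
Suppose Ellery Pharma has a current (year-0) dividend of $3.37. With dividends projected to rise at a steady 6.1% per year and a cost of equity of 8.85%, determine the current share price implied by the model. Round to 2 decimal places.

$130.02

Gordon growth model: P₀ = D₁/(r − g). D₁ = 3.37 × (1 + 0.061) = 3.5756.
P₀ = 3.5756 / (0.0885 − 0.061) = 3.5756 / 0.0275 = 130.0207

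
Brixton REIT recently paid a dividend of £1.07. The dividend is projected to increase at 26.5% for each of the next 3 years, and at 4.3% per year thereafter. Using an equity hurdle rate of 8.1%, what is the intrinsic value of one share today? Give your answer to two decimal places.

£51.49

Two-stage DDM. Project D₁…D_3 at 0.265, terminal growth 0.043, discount at r = 0.081.
D_1 = 1.3536
D_2 = 1.7122
D_3 = 2.1660
Terminal value at t=3: TV = D_4/(r−g) = 2.2591/(0.081−0.043) = 59.4506
P₀ = 1.3536/(1+0.081)^1 + 1.7122/(1+0.081)^2 + 2.1660/(1+0.081)^3 + 59.4506/(1+0.081)^3 = 51.4950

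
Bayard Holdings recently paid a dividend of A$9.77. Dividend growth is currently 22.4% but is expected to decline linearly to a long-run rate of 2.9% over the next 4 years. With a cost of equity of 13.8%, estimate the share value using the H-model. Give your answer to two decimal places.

A$127.19

H-model: P₀ = D₀[(1+g_L) + H(g_S−g_L)]/(r−g_L), with H = 4/2 = 2.
P₀ = 9.77 × [(1+0.029) + 2×(0.224−0.029)] / (0.138−0.029)
   = 9.77 × 1.4190 / 0.109 = 127.1893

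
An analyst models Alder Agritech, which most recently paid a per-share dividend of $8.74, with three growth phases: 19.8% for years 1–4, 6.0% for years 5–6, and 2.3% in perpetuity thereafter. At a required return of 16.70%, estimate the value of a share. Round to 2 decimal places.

Three-stage DDM. Project D₁…D_6; terminal Gordon value at t=6 with g = 0.023; discount at r = 0.167.
D_1 = 10.4705
D_2 = 12.5437
D_3 = 15.0273
D_4 = 18.0027
D_5 = 19.0829
D_6 = 20.2279
TV_6 = 20.6931/(0.167−0.023) = 143.7023
P₀ = Σ Dₜ/(1+r)ᵗ + TV_6/(1+r)^6 = 111.0589

$111.06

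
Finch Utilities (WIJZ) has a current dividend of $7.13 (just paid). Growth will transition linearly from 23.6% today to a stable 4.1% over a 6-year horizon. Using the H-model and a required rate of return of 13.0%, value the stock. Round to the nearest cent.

$130.26

H-model: P₀ = D₀[(1+g_L) + H(g_S−g_L)]/(r−g_L), with H = 6/2 = 3.
P₀ = 7.13 × [(1+0.041) + 3×(0.236−0.041)] / (0.13−0.041)
   = 7.13 × 1.6260 / 0.089 = 130.2627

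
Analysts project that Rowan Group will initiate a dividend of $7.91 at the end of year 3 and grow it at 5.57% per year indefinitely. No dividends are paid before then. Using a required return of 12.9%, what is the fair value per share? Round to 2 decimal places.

Deferred-dividend DDM. At t=2 the remaining stream is a growing perpetuity with first payment D_3 = 7.91.
V_2 = D_3/(r−g) = 7.91/(0.129−0.0557) = 107.9127
P₀ = V_2/(1+r)^2 = 107.9127/(1+0.129)^2 = 84.6612

$84.66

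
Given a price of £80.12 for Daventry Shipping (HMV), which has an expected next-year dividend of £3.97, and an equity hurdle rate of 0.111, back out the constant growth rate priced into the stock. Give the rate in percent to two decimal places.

6.14%

From P₀ = D₁/(r − g), the implied growth is g = r − D₁/P₀.
g = 0.111 − 3.97/80.12 = 0.111 − 0.04955 = 0.06145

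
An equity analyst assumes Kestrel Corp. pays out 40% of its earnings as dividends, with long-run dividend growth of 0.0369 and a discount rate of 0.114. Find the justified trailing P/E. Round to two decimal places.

Justified trailing P/E = b(1+g)/(r−g) = 0.40×(1+0.0369)/(0.114−0.0369) = 5.3795

5.38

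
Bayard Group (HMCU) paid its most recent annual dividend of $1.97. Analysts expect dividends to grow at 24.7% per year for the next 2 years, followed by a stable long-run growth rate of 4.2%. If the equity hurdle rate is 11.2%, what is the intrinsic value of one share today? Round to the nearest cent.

Two-stage DDM. Project D₁…D_2 at 0.247, terminal growth 0.042, discount at r = 0.112.
D_1 = 2.4566
D_2 = 3.0634
Terminal value at t=2: TV = D_3/(r−g) = 3.1920/(0.112−0.042) = 45.6004
P₀ = 2.4566/(1+0.112)^1 + 3.0634/(1+0.112)^2 + 45.6004/(1+0.112)^2 = 41.5638

$41.56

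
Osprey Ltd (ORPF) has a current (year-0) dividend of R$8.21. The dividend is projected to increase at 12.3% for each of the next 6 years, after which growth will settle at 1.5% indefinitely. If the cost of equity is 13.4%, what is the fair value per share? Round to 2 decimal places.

Two-stage DDM. Project D₁…D_6 at 0.123, terminal growth 0.015, discount at r = 0.134.
D_1 = 9.2198
D_2 = 10.3539
D_3 = 11.6274
D_4 = 13.0576
D_5 = 14.6636
D_6 = 16.4673
Terminal value at t=6: TV = D_7/(r−g) = 16.7143/(0.134−0.015) = 140.4562
P₀ = 9.2198/(1+0.134)^1 + 10.3539/(1+0.134)^2 + 11.6274/(1+0.134)^3 + 13.0576/(1+0.134)^4 + 14.6636/(1+0.134)^5 + 16.4673/(1+0.134)^6 + 140.4562/(1+0.134)^6 = 113.6628

R$113.66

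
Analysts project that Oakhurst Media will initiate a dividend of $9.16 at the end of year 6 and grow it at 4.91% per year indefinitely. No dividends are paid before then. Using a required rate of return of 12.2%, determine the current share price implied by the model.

$70.66

Deferred-dividend DDM. At t=5 the remaining stream is a growing perpetuity with first payment D_6 = 9.16.
V_5 = D_6/(r−g) = 9.16/(0.122−0.0491) = 125.6516
P₀ = V_5/(1+r)^5 = 125.6516/(1+0.122)^5 = 70.6649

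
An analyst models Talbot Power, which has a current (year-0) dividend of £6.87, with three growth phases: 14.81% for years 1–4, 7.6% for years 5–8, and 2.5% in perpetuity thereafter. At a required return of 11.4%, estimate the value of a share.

Three-stage DDM. Project D₁…D_8; terminal Gordon value at t=8 with g = 0.025; discount at r = 0.114.
D_1 = 7.8874
D_2 = 9.0556
D_3 = 10.3967
D_4 = 11.9365
D_5 = 12.8436
D_6 = 13.8197
D_7 = 14.8700
D_8 = 16.0002
TV_8 = 16.4002/(0.114−0.025) = 184.2717
P₀ = Σ Dₜ/(1+r)ᵗ + TV_8/(1+r)^8 = 135.7876

£135.79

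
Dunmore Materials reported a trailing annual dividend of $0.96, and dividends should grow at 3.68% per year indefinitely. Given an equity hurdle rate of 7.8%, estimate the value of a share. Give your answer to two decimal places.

Gordon growth model: P₀ = D₁/(r − g). D₁ = 0.96 × (1 + 0.0368) = 0.9953.
P₀ = 0.9953 / (0.078 − 0.0368) = 0.9953 / 0.0412 = 24.1584

$24.16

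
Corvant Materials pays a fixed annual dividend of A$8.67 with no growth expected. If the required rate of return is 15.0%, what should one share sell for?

A$57.80

Zero-growth DDM (perpetuity): P₀ = D/r = 8.67 / 0.15 = 57.8000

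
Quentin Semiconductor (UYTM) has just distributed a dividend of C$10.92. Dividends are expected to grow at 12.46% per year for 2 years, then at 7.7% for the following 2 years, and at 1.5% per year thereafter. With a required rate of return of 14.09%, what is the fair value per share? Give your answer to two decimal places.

C$117.07

Three-stage DDM. Project D₁…D_4; terminal Gordon value at t=4 with g = 0.015; discount at r = 0.1409.
D_1 = 12.2806
D_2 = 13.8108
D_3 = 14.8742
D_4 = 16.0195
TV_4 = 16.2598/(0.1409−0.015) = 129.1488
P₀ = Σ Dₜ/(1+r)ᵗ + TV_4/(1+r)^4 = 117.0706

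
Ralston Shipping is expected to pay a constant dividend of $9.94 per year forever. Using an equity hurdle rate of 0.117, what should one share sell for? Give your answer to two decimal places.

Zero-growth DDM (perpetuity): P₀ = D/r = 9.94 / 0.117 = 84.9573

$84.96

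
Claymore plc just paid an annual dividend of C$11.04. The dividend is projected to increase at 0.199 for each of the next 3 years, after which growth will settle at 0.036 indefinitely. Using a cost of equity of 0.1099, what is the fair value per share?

Two-stage DDM. Project D₁…D_3 at 0.199, terminal growth 0.036, discount at r = 0.1099.
D_1 = 13.2370
D_2 = 15.8711
D_3 = 19.0295
Terminal value at t=3: TV = D_4/(r−g) = 19.7145/(0.1099−0.036) = 266.7730
P₀ = 13.2370/(1+0.1099)^1 + 15.8711/(1+0.1099)^2 + 19.0295/(1+0.1099)^3 + 266.7730/(1+0.1099)^3 = 233.8428

C$233.84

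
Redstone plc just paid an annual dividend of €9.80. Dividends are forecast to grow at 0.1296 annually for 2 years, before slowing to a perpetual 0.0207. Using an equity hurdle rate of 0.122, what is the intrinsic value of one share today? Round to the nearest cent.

€119.89

Two-stage DDM. Project D₁…D_2 at 0.1296, terminal growth 0.0207, discount at r = 0.122.
D_1 = 11.0701
D_2 = 12.5048
Terminal value at t=2: TV = D_3/(r−g) = 12.7636/(0.122−0.0207) = 125.9981
P₀ = 11.0701/(1+0.122)^1 + 12.5048/(1+0.122)^2 + 125.9981/(1+0.122)^2 = 119.8868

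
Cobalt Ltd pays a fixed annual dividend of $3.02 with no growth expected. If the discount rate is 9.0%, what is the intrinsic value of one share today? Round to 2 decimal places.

$33.56

Zero-growth DDM (perpetuity): P₀ = D/r = 3.02 / 0.09 = 33.5556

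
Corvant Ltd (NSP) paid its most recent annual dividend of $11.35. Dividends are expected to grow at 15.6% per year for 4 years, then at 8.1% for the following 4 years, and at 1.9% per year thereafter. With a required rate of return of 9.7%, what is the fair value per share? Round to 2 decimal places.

$278.22

Three-stage DDM. Project D₁…D_8; terminal Gordon value at t=8 with g = 0.019; discount at r = 0.097.
D_1 = 13.1206
D_2 = 15.1674
D_3 = 17.5335
D_4 = 20.2688
D_5 = 21.9105
D_6 = 23.6853
D_7 = 25.6038
D_8 = 27.6777
TV_8 = 28.2036/(0.097−0.019) = 361.5843
P₀ = Σ Dₜ/(1+r)ᵗ + TV_8/(1+r)^8 = 278.2211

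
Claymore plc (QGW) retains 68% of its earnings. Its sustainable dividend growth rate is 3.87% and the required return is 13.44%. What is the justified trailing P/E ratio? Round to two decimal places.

3.47

Payout ratio b = 1 − 0.68 = 0.32.
Justified trailing P/E = b(1+g)/(r−g) = 0.32×(1+0.0387)/(0.1344−0.0387) = 3.4732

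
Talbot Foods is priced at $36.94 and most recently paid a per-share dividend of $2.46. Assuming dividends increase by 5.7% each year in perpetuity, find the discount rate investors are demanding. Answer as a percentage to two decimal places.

12.74%

Rearranging the constant-growth DDM: r = D₁/P₀ + g.
D₁ = 2.46 × (1 + 0.057) = 2.6002.
r = 2.6002 / 36.94 + 0.057 = 0.07039 + 0.057 = 0.12739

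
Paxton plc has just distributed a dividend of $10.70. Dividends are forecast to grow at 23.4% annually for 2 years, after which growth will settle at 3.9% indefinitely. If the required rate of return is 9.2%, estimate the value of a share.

Two-stage DDM. Project D₁…D_2 at 0.234, terminal growth 0.039, discount at r = 0.092.
D_1 = 13.2038
D_2 = 16.2935
Terminal value at t=2: TV = D_3/(r−g) = 16.9289/(0.092−0.039) = 319.4139
P₀ = 13.2038/(1+0.092)^1 + 16.2935/(1+0.092)^2 + 319.4139/(1+0.092)^2 = 293.6155

$293.62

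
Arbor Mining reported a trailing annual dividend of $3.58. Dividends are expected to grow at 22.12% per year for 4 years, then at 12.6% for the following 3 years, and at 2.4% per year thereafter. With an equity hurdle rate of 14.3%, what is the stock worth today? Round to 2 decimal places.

$68.90

Three-stage DDM. Project D₁…D_7; terminal Gordon value at t=7 with g = 0.024; discount at r = 0.143.
D_1 = 4.3719
D_2 = 5.3390
D_3 = 6.5199
D_4 = 7.9621
D_5 = 8.9654
D_6 = 10.0950
D_7 = 11.3670
TV_7 = 11.6398/(0.143−0.024) = 97.8134
P₀ = Σ Dₜ/(1+r)ᵗ + TV_7/(1+r)^7 = 68.9026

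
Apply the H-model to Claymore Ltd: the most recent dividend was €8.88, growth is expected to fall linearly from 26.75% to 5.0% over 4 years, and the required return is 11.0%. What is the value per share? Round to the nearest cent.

H-model: P₀ = D₀[(1+g_L) + H(g_S−g_L)]/(r−g_L), with H = 4/2 = 2.
P₀ = 8.88 × [(1+0.05) + 2×(0.2675−0.05)] / (0.11−0.05)
   = 8.88 × 1.4850 / 0.06 = 219.7800

€219.78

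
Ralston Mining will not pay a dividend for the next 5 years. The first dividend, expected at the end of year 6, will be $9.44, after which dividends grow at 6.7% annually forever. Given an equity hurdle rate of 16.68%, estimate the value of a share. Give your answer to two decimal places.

$43.74

Deferred-dividend DDM. At t=5 the remaining stream is a growing perpetuity with first payment D_6 = 9.44.
V_5 = D_6/(r−g) = 9.44/(0.1668−0.067) = 94.5892
P₀ = V_5/(1+r)^5 = 94.5892/(1+0.1668)^5 = 43.7380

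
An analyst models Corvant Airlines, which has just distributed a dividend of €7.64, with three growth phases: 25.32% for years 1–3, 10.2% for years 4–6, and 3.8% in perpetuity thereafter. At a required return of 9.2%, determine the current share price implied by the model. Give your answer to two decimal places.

Three-stage DDM. Project D₁…D_6; terminal Gordon value at t=6 with g = 0.038; discount at r = 0.092.
D_1 = 9.5744
D_2 = 11.9987
D_3 = 15.0368
D_4 = 16.5705
D_5 = 18.2607
D_6 = 20.1233
TV_6 = 20.8880/(0.092−0.038) = 386.8146
P₀ = Σ Dₜ/(1+r)ᵗ + TV_6/(1+r)^6 = 293.7801

€293.78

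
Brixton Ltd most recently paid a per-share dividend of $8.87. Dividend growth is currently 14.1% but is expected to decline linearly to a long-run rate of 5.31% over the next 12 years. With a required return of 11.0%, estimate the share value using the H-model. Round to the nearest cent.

H-model: P₀ = D₀[(1+g_L) + H(g_S−g_L)]/(r−g_L), with H = 12/2 = 6.
P₀ = 8.87 × [(1+0.0531) + 6×(0.141−0.0531)] / (0.11−0.0531)
   = 8.87 × 1.5805 / 0.0569 = 246.3802

$246.38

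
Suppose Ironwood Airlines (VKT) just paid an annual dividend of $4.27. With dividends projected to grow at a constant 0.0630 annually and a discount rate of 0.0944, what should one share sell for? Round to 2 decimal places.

Gordon growth model: P₀ = D₁/(r − g). D₁ = 4.27 × (1 + 0.063) = 4.5390.
P₀ = 4.5390 / (0.0944 − 0.063) = 4.5390 / 0.0314 = 144.5545

$144.55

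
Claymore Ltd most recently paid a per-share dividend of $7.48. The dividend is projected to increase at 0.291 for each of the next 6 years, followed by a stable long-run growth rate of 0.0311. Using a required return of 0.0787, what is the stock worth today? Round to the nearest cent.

$564.34

Two-stage DDM. Project D₁…D_6 at 0.291, terminal growth 0.0311, discount at r = 0.0787.
D_1 = 9.6567
D_2 = 12.4668
D_3 = 16.0946
D_4 = 20.7781
D_5 = 26.8246
D_6 = 34.6305
Terminal value at t=6: TV = D_7/(r−g) = 35.7075/(0.0787−0.0311) = 750.1582
P₀ = 9.6567/(1+0.0787)^1 + 12.4668/(1+0.0787)^2 + 16.0946/(1+0.0787)^3 + 20.7781/(1+0.0787)^4 + 26.8246/(1+0.0787)^5 + 34.6305/(1+0.0787)^6 + 750.1582/(1+0.0787)^6 = 564.3387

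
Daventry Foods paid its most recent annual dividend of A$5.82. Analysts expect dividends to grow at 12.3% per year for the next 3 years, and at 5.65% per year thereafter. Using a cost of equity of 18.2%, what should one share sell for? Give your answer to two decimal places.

Two-stage DDM. Project D₁…D_3 at 0.123, terminal growth 0.0565, discount at r = 0.182.
D_1 = 6.5359
D_2 = 7.3398
D_3 = 8.2426
Terminal value at t=3: TV = D_4/(r−g) = 8.7083/(0.182−0.0565) = 69.3886
P₀ = 6.5359/(1+0.182)^1 + 7.3398/(1+0.182)^2 + 8.2426/(1+0.182)^3 + 69.3886/(1+0.182)^3 = 57.7923

A$57.79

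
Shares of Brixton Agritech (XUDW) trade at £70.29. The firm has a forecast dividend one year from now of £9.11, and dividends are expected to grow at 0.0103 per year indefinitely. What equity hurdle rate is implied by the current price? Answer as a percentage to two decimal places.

Rearranging the constant-growth DDM: r = D₁/P₀ + g.
r = 9.1100 / 70.29 + 0.0103 = 0.12961 + 0.0103 = 0.13991

13.99%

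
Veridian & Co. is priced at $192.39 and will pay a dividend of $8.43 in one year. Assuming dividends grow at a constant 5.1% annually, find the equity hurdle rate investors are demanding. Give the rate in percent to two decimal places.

Rearranging the constant-growth DDM: r = D₁/P₀ + g.
r = 8.4300 / 192.39 + 0.051 = 0.04382 + 0.051 = 0.09482

9.48%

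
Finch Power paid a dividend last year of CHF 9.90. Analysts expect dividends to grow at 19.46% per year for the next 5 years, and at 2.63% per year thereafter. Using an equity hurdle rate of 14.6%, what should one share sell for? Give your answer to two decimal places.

Two-stage DDM. Project D₁…D_5 at 0.1946, terminal growth 0.0263, discount at r = 0.146.
D_1 = 11.8265
D_2 = 14.1280
D_3 = 16.8773
D_4 = 20.1616
D_5 = 24.0851
Terminal value at t=5: TV = D_6/(r−g) = 24.7185/(0.146−0.0263) = 206.5037
P₀ = 11.8265/(1+0.146)^1 + 14.1280/(1+0.146)^2 + 16.8773/(1+0.146)^3 + 20.1616/(1+0.146)^4 + 24.0851/(1+0.146)^5 + 206.5037/(1+0.146)^5 = 160.6384

CHF 160.64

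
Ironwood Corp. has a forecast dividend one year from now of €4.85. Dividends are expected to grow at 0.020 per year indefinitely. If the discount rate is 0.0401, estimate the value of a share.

€241.29

Gordon growth model: P₀ = D₁/(r − g), with D₁ = 4.85 given directly.
P₀ = 4.8500 / (0.0401 − 0.02) = 4.8500 / 0.0201 = 241.2935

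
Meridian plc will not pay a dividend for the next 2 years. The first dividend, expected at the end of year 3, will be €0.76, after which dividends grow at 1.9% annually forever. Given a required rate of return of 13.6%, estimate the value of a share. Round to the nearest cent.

Deferred-dividend DDM. At t=2 the remaining stream is a growing perpetuity with first payment D_3 = 0.76.
V_2 = D_3/(r−g) = 0.76/(0.136−0.019) = 6.4957
P₀ = V_2/(1+r)^2 = 6.4957/(1+0.136)^2 = 5.0335

€5.03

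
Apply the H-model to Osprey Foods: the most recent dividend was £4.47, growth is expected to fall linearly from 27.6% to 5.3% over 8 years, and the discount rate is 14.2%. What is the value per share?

H-model: P₀ = D₀[(1+g_L) + H(g_S−g_L)]/(r−g_L), with H = 8/2 = 4.
P₀ = 4.47 × [(1+0.053) + 4×(0.276−0.053)] / (0.142−0.053)
   = 4.47 × 1.9450 / 0.089 = 97.6871

£97.69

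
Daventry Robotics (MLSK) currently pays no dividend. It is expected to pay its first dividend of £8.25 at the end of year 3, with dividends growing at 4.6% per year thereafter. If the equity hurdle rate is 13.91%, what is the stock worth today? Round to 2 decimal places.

Deferred-dividend DDM. At t=2 the remaining stream is a growing perpetuity with first payment D_3 = 8.25.
V_2 = D_3/(r−g) = 8.25/(0.1391−0.046) = 88.6144
P₀ = V_2/(1+r)^2 = 88.6144/(1+0.1391)^2 = 68.2937

£68.29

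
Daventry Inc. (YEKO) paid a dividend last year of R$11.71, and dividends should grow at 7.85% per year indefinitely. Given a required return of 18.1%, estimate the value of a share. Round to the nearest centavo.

R$123.21

Gordon growth model: P₀ = D₁/(r − g). D₁ = 11.71 × (1 + 0.0785) = 12.6292.
P₀ = 12.6292 / (0.181 − 0.0785) = 12.6292 / 0.1025 = 123.2120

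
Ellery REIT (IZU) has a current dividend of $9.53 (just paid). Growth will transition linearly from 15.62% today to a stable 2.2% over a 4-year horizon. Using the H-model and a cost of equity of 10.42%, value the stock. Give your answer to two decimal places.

$149.60

H-model: P₀ = D₀[(1+g_L) + H(g_S−g_L)]/(r−g_L), with H = 4/2 = 2.
P₀ = 9.53 × [(1+0.022) + 2×(0.1562−0.022)] / (0.1042−0.022)
   = 9.53 × 1.2904 / 0.0822 = 149.6048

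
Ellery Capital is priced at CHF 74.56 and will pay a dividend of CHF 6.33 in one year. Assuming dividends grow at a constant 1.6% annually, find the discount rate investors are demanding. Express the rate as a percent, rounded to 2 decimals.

10.09%

Rearranging the constant-growth DDM: r = D₁/P₀ + g.
r = 6.3300 / 74.56 + 0.016 = 0.08490 + 0.016 = 0.10090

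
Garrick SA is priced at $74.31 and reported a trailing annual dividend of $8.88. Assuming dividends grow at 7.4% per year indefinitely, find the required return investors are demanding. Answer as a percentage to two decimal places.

Rearranging the constant-growth DDM: r = D₁/P₀ + g.
D₁ = 8.88 × (1 + 0.074) = 9.5371.
r = 9.5371 / 74.31 + 0.074 = 0.12834 + 0.074 = 0.20234

20.23%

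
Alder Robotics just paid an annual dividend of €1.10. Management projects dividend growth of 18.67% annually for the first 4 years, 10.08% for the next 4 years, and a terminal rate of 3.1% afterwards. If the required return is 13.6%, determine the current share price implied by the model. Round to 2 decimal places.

€21.10

Three-stage DDM. Project D₁…D_8; terminal Gordon value at t=8 with g = 0.031; discount at r = 0.136.
D_1 = 1.3054
D_2 = 1.5491
D_3 = 1.8383
D_4 = 2.1815
D_5 = 2.4014
D_6 = 2.6435
D_7 = 2.9099
D_8 = 3.2032
TV_8 = 3.3025/(0.136−0.031) = 31.4528
P₀ = Σ Dₜ/(1+r)ᵗ + TV_8/(1+r)^8 = 21.1000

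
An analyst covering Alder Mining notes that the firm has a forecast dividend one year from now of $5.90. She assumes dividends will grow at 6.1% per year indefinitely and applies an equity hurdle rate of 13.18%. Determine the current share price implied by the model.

Gordon growth model: P₀ = D₁/(r − g), with D₁ = 5.90 given directly.
P₀ = 5.9000 / (0.1318 − 0.061) = 5.9000 / 0.0708 = 83.3333

$83.33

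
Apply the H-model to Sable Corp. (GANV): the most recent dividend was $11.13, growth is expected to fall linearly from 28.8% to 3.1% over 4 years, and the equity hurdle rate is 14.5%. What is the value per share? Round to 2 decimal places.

$150.84

H-model: P₀ = D₀[(1+g_L) + H(g_S−g_L)]/(r−g_L), with H = 4/2 = 2.
P₀ = 11.13 × [(1+0.031) + 2×(0.288−0.031)] / (0.145−0.031)
   = 11.13 × 1.5450 / 0.114 = 150.8408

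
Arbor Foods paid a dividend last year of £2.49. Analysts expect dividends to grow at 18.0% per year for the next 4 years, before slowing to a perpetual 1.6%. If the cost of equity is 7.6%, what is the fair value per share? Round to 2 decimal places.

Two-stage DDM. Project D₁…D_4 at 0.18, terminal growth 0.016, discount at r = 0.076.
D_1 = 2.9382
D_2 = 3.4671
D_3 = 4.0911
D_4 = 4.8276
Terminal value at t=4: TV = D_5/(r−g) = 4.9048/(0.076−0.016) = 81.7466
P₀ = 2.9382/(1+0.076)^1 + 3.4671/(1+0.076)^2 + 4.0911/(1+0.076)^3 + 4.8276/(1+0.076)^4 + 81.7466/(1+0.076)^4 = 73.5954

£73.60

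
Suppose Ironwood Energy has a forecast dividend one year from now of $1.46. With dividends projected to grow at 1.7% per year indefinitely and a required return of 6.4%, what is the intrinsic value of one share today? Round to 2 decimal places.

$31.06

Gordon growth model: P₀ = D₁/(r − g), with D₁ = 1.46 given directly.
P₀ = 1.4600 / (0.064 − 0.017) = 1.4600 / 0.047 = 31.0638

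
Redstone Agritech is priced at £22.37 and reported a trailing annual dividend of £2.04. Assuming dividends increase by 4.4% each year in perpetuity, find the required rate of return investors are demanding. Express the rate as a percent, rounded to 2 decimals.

13.92%

Rearranging the constant-growth DDM: r = D₁/P₀ + g.
D₁ = 2.04 × (1 + 0.044) = 2.1298.
r = 2.1298 / 22.37 + 0.044 = 0.09521 + 0.044 = 0.13921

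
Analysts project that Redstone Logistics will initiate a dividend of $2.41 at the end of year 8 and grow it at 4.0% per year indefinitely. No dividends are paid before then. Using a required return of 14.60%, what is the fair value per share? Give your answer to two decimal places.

$8.76

Deferred-dividend DDM. At t=7 the remaining stream is a growing perpetuity with first payment D_8 = 2.41.
V_7 = D_8/(r−g) = 2.41/(0.146−0.04) = 22.7358
P₀ = V_7/(1+r)^7 = 22.7358/(1+0.146)^7 = 8.7583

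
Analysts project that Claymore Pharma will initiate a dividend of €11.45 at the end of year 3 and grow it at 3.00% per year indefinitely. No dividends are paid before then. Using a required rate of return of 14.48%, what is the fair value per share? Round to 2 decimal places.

Deferred-dividend DDM. At t=2 the remaining stream is a growing perpetuity with first payment D_3 = 11.45.
V_2 = D_3/(r−g) = 11.45/(0.1448−0.03) = 99.7387
P₀ = V_2/(1+r)^2 = 99.7387/(1+0.1448)^2 = 76.1035

€76.10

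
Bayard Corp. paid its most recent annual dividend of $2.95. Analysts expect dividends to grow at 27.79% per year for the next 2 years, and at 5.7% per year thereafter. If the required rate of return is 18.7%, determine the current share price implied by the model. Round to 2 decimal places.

$34.40

Two-stage DDM. Project D₁…D_2 at 0.2779, terminal growth 0.057, discount at r = 0.187.
D_1 = 3.7698
D_2 = 4.8174
Terminal value at t=2: TV = D_3/(r−g) = 5.0920/(0.187−0.057) = 39.1694
P₀ = 3.7698/(1+0.187)^1 + 4.8174/(1+0.187)^2 + 39.1694/(1+0.187)^2 = 34.3951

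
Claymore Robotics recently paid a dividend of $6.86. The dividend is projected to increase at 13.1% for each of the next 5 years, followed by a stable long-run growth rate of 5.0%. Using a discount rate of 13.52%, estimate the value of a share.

$116.91

Two-stage DDM. Project D₁…D_5 at 0.131, terminal growth 0.05, discount at r = 0.1352.
D_1 = 7.7587
D_2 = 8.7750
D_3 = 9.9246
D_4 = 11.2247
D_5 = 12.6951
Terminal value at t=5: TV = D_6/(r−g) = 13.3299/(0.1352−0.05) = 156.4541
P₀ = 7.7587/(1+0.1352)^1 + 8.7750/(1+0.1352)^2 + 9.9246/(1+0.1352)^3 + 11.2247/(1+0.1352)^4 + 12.6951/(1+0.1352)^5 + 156.4541/(1+0.1352)^5 = 116.9110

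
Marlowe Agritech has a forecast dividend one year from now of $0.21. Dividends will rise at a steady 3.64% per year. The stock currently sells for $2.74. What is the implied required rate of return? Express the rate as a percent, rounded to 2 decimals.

11.30%

Rearranging the constant-growth DDM: r = D₁/P₀ + g.
r = 0.2100 / 2.74 + 0.0364 = 0.07664 + 0.0364 = 0.11304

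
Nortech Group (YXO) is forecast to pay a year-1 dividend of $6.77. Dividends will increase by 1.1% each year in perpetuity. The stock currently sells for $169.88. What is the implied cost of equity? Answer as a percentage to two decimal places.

Rearranging the constant-growth DDM: r = D₁/P₀ + g.
r = 6.7700 / 169.88 + 0.011 = 0.03985 + 0.011 = 0.05085

5.09%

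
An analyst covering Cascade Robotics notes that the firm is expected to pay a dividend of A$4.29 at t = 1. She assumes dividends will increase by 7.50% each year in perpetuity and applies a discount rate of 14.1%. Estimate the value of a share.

Gordon growth model: P₀ = D₁/(r − g), with D₁ = 4.29 given directly.
P₀ = 4.2900 / (0.141 − 0.075) = 4.2900 / 0.066 = 65.0000

A$65.00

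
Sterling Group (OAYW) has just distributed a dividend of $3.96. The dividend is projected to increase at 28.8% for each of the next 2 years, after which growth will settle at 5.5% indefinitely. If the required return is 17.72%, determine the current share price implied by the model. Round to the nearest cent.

Two-stage DDM. Project D₁…D_2 at 0.288, terminal growth 0.055, discount at r = 0.1772.
D_1 = 5.1005
D_2 = 6.5694
Terminal value at t=2: TV = D_3/(r−g) = 6.9307/(0.1772−0.055) = 56.7163
P₀ = 5.1005/(1+0.1772)^1 + 6.5694/(1+0.1772)^2 + 56.7163/(1+0.1772)^2 = 50.0000

$50.00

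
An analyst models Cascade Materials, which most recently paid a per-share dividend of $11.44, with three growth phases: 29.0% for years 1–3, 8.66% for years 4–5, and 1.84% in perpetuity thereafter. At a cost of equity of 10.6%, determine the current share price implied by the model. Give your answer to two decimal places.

$286.10

Three-stage DDM. Project D₁…D_5; terminal Gordon value at t=5 with g = 0.0184; discount at r = 0.106.
D_1 = 14.7576
D_2 = 19.0373
D_3 = 24.5581
D_4 = 26.6849
D_5 = 28.9958
TV_5 = 29.5293/(0.106−0.0184) = 337.0923
P₀ = Σ Dₜ/(1+r)ᵗ + TV_5/(1+r)^5 = 286.1050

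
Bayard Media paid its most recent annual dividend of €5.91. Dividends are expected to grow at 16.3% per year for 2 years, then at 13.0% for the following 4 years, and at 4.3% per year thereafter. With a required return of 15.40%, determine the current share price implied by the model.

€86.60

Three-stage DDM. Project D₁…D_6; terminal Gordon value at t=6 with g = 0.043; discount at r = 0.154.
D_1 = 6.8733
D_2 = 7.9937
D_3 = 9.0329
D_4 = 10.2071
D_5 = 11.5341
D_6 = 13.0335
TV_6 = 13.5939/(0.154−0.043) = 122.4678
P₀ = Σ Dₜ/(1+r)ᵗ + TV_6/(1+r)^6 = 86.6007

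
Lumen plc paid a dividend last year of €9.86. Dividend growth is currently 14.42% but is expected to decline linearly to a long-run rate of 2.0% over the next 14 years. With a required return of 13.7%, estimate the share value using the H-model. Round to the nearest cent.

H-model: P₀ = D₀[(1+g_L) + H(g_S−g_L)]/(r−g_L), with H = 14/2 = 7.
P₀ = 9.86 × [(1+0.02) + 7×(0.1442−0.02)] / (0.137−0.02)
   = 9.86 × 1.8894 / 0.117 = 159.2264

€159.23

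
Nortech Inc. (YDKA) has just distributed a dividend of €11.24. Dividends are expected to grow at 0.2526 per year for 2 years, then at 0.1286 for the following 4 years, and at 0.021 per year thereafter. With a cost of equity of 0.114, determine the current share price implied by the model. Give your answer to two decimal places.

€249.93

Three-stage DDM. Project D₁…D_6; terminal Gordon value at t=6 with g = 0.021; discount at r = 0.114.
D_1 = 14.0792
D_2 = 17.6356
D_3 = 19.9036
D_4 = 22.4632
D_5 = 25.3519
D_6 = 28.6122
TV_6 = 29.2131/(0.114−0.021) = 314.1189
P₀ = Σ Dₜ/(1+r)ᵗ + TV_6/(1+r)^6 = 249.9349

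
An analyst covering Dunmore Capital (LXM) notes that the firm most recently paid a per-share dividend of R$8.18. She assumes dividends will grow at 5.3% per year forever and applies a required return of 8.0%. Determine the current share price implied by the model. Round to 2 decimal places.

Gordon growth model: P₀ = D₁/(r − g). D₁ = 8.18 × (1 + 0.053) = 8.6135.
P₀ = 8.6135 / (0.08 − 0.053) = 8.6135 / 0.027 = 319.0200

R$319.02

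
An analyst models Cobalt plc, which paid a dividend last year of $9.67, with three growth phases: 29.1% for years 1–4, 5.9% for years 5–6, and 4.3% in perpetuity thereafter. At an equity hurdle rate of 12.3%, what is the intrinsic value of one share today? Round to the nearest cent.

Three-stage DDM. Project D₁…D_6; terminal Gordon value at t=6 with g = 0.043; discount at r = 0.123.
D_1 = 12.4840
D_2 = 16.1168
D_3 = 20.8068
D_4 = 26.8616
D_5 = 28.4464
D_6 = 30.1247
TV_6 = 31.4201/(0.123−0.043) = 392.7513
P₀ = Σ Dₜ/(1+r)ᵗ + TV_6/(1+r)^6 = 282.2350

$282.23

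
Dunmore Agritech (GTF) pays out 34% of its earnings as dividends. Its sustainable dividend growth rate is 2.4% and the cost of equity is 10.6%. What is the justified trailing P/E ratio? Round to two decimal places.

Justified trailing P/E = b(1+g)/(r−g) = 0.34×(1+0.024)/(0.106−0.024) = 4.2459

4.25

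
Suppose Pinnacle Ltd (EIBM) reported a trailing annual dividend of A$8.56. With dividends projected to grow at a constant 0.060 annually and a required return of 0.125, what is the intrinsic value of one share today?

Gordon growth model: P₀ = D₁/(r − g). D₁ = 8.56 × (1 + 0.06) = 9.0736.
P₀ = 9.0736 / (0.125 − 0.06) = 9.0736 / 0.065 = 139.5938

A$139.59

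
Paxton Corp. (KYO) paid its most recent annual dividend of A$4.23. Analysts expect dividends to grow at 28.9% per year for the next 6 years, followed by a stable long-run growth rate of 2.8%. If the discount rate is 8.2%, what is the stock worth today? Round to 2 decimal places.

A$279.15

Two-stage DDM. Project D₁…D_6 at 0.289, terminal growth 0.028, discount at r = 0.082.
D_1 = 5.4525
D_2 = 7.0282
D_3 = 9.0594
D_4 = 11.6776
D_5 = 15.0524
D_6 = 19.4025
Terminal value at t=6: TV = D_7/(r−g) = 19.9458/(0.082−0.028) = 369.3663
P₀ = 5.4525/(1+0.082)^1 + 7.0282/(1+0.082)^2 + 9.0594/(1+0.082)^3 + 11.6776/(1+0.082)^4 + 15.0524/(1+0.082)^5 + 19.4025/(1+0.082)^6 + 369.3663/(1+0.082)^6 = 279.1502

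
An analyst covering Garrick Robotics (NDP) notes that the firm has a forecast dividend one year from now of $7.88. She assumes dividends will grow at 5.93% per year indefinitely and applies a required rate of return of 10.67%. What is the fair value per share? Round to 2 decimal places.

Gordon growth model: P₀ = D₁/(r − g), with D₁ = 7.88 given directly.
P₀ = 7.8800 / (0.1067 − 0.0593) = 7.8800 / 0.0474 = 166.2447

$166.24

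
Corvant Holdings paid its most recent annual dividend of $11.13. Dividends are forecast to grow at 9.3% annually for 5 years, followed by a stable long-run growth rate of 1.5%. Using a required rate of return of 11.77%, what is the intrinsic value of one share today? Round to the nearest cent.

Two-stage DDM. Project D₁…D_5 at 0.093, terminal growth 0.015, discount at r = 0.1177.
D_1 = 12.1651
D_2 = 13.2964
D_3 = 14.5330
D_4 = 15.8846
D_5 = 17.3618
Terminal value at t=5: TV = D_6/(r−g) = 17.6223/(0.1177−0.015) = 171.5898
P₀ = 12.1651/(1+0.1177)^1 + 13.2964/(1+0.1177)^2 + 14.5330/(1+0.1177)^3 + 15.8846/(1+0.1177)^4 + 17.3618/(1+0.1177)^5 + 171.5898/(1+0.1177)^5 = 150.4381

$150.44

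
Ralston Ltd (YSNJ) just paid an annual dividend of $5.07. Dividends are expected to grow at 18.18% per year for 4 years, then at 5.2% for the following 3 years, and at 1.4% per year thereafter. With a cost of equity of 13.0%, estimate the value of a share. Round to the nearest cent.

$81.29

Three-stage DDM. Project D₁…D_7; terminal Gordon value at t=7 with g = 0.014; discount at r = 0.13.
D_1 = 5.9917
D_2 = 7.0810
D_3 = 8.3684
D_4 = 9.8897
D_5 = 10.4040
D_6 = 10.9450
D_7 = 11.5141
TV_7 = 11.6753/(0.13−0.014) = 100.6494
P₀ = Σ Dₜ/(1+r)ᵗ + TV_7/(1+r)^7 = 81.2934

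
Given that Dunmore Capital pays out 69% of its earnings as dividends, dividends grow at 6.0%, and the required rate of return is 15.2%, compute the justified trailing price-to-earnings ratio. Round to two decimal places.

Justified trailing P/E = b(1+g)/(r−g) = 0.69×(1+0.06)/(0.152−0.06) = 7.9500

7.95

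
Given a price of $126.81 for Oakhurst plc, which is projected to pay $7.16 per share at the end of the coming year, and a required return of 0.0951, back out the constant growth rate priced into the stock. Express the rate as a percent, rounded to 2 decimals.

3.86%

From P₀ = D₁/(r − g), the implied growth is g = r − D₁/P₀.
g = 0.0951 − 7.16/126.81 = 0.0951 − 0.05646 = 0.03864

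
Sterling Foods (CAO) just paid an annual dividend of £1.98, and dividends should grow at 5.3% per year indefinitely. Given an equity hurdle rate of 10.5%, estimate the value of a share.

£40.09

Gordon growth model: P₀ = D₁/(r − g). D₁ = 1.98 × (1 + 0.053) = 2.0849.
P₀ = 2.0849 / (0.105 − 0.053) = 2.0849 / 0.052 = 40.0950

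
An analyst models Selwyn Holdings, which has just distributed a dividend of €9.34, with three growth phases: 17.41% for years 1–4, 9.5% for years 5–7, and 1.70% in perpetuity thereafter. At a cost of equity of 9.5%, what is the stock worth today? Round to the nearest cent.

€242.62

Three-stage DDM. Project D₁…D_7; terminal Gordon value at t=7 with g = 0.017; discount at r = 0.095.
D_1 = 10.9661
D_2 = 12.8753
D_3 = 15.1169
D_4 = 17.7487
D_5 = 19.4349
D_6 = 21.2812
D_7 = 23.3029
TV_7 = 23.6990/(0.095−0.017) = 303.8337
P₀ = Σ Dₜ/(1+r)ᵗ + TV_7/(1+r)^7 = 242.6160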